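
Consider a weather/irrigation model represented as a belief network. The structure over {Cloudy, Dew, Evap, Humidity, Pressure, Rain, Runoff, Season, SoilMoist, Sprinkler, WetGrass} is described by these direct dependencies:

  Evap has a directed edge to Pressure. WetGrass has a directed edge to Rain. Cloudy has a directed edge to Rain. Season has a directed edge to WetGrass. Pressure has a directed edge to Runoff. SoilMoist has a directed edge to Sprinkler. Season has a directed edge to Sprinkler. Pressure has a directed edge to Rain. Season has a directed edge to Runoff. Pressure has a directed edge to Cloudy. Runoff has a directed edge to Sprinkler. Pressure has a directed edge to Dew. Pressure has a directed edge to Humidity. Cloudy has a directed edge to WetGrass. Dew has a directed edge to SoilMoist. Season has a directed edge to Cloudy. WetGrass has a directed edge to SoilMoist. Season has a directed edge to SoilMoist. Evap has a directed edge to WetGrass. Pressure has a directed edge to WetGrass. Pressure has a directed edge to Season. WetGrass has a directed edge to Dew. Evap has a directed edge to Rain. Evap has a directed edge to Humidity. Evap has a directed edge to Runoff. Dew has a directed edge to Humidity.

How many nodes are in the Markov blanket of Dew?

Parents of Dew: Pressure, WetGrass.
Children of Dew: Humidity, SoilMoist.
Co-parents of Dew (other parents of its children):
  SoilMoist also has parents Season, WetGrass.
  Humidity also has parents Evap, Pressure.
MB(Dew) = {Evap, Humidity, Pressure, Season, SoilMoist, WetGrass}, which has 6 nodes.

6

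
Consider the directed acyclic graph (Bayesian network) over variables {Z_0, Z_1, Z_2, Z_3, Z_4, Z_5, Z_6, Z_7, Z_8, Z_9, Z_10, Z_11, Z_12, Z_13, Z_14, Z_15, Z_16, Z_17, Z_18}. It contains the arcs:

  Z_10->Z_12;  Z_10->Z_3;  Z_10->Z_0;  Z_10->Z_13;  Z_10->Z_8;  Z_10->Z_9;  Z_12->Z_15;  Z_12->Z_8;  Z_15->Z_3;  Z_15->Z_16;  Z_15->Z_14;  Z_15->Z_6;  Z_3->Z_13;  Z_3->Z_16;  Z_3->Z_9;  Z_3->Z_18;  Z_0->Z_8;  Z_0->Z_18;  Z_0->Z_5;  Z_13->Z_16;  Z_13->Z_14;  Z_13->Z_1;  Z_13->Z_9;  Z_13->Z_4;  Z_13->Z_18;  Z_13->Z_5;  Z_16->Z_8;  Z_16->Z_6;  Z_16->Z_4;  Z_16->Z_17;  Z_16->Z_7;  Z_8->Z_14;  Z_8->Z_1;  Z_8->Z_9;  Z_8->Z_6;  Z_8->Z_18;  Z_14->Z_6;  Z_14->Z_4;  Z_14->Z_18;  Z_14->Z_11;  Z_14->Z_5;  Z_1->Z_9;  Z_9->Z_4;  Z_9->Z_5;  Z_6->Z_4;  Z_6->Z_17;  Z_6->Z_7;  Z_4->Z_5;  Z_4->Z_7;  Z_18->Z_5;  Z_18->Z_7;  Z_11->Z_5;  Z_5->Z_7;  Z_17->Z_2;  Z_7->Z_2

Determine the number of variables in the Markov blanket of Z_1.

5

By definition, MB(Z_1) is built from Z_1's parents, Z_1's children, and the co-parents of Z_1.
Children of Z_1: Z_9.
Parents of Z_1: Z_8, Z_13.
For each child, the remaining parents (spouses of Z_1):
  Z_9's other parents are Z_3, Z_8, Z_10, Z_13.
MB(Z_1) = {Z_3, Z_8, Z_9, Z_10, Z_13}, which has 5 nodes.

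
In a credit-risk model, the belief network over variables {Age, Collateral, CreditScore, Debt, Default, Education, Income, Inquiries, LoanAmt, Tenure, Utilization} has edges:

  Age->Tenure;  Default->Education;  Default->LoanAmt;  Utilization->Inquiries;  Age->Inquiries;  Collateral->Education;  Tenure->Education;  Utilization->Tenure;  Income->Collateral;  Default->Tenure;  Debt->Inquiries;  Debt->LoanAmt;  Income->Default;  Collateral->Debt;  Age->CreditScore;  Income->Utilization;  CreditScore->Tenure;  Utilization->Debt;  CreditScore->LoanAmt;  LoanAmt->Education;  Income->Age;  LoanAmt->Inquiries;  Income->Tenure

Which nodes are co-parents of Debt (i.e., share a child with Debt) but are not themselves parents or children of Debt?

Children of Debt: Inquiries, LoanAmt.
  LoanAmt also has parents CreditScore, Default.
  Inquiries also has parents Age, LoanAmt, Utilization.
Excluding nodes already adjacent to Debt (Collateral, Inquiries, LoanAmt, Utilization), the co-parent-only contribution is {Age, CreditScore, Default}.

{Age, CreditScore, Default}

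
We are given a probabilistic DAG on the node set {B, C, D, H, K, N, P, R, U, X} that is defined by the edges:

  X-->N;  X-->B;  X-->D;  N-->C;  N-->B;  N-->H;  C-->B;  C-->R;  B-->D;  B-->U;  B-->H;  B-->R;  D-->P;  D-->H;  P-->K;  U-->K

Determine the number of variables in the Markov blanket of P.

Recall MB(v) = parents ∪ children ∪ spouses, where spouses are the other parents of v's children.
P has child K.
P's parents: D.
Parents of each child, excluding P:
  K: U
MB(P) = {D, K, U}, which has 3 nodes.

3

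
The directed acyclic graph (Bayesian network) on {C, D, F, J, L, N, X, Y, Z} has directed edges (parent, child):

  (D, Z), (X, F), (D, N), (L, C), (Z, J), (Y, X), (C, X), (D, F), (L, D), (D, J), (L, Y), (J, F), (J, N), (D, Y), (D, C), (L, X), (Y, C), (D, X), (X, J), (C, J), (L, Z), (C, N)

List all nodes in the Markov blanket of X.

By definition, MB(X) is built from X's parents, X's children, and the co-parents of X.
X's parents: C, D, L, Y.
X's children: F, J.
For each child, the remaining parents (spouses of X):
  J's other parents are C, D, Z.
  F's other parents are D, J.
Taking the union gives {C, D, F, J, L, Y, Z}.

{C, D, F, J, L, Y, Z}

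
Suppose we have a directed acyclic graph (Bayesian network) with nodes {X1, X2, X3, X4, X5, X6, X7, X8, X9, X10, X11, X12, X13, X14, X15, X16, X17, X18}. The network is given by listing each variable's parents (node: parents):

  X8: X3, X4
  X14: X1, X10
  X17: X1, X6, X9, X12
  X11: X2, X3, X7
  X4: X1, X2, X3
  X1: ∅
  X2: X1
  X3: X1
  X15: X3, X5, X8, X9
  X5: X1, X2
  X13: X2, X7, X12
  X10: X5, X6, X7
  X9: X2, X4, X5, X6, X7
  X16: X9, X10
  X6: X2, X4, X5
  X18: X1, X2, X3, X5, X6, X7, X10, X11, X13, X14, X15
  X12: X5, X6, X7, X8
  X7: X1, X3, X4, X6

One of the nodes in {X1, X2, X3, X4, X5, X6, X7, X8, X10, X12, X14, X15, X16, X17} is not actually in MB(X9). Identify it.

X14

Pa(X9) = {X2, X4, X5, X6, X7}.
Children of X9: X15, X16, X17.
For each child, the remaining parents (spouses of X9):
  X15: X3, X5, X8
  X16: X10
  X17: X1, X6, X12
MB(X9) = {X1, X2, X3, X4, X5, X6, X7, X8, X10, X12, X15, X16, X17}.
X14 is neither a parent, child, nor co-parent of X9, so it does not belong.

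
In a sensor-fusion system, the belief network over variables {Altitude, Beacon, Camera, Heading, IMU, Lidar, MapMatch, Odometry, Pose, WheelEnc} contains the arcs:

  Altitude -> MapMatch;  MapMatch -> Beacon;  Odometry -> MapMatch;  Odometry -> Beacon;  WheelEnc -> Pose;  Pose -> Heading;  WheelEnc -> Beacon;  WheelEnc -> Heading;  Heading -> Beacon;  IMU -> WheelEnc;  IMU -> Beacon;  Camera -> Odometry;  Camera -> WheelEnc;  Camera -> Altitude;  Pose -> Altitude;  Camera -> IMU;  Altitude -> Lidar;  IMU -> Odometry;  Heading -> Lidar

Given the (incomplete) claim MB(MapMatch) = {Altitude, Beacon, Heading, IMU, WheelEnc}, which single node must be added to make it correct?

Odometry

Recall MB(v) = parents ∪ children ∪ spouses, where spouses are the other parents of v's children.
Parents of MapMatch: Altitude, Odometry.
Children of MapMatch: Beacon.
For each child, the remaining parents (spouses of MapMatch):
  Beacon also has parents Heading, IMU, Odometry, WheelEnc.
MB(MapMatch) = {Altitude, Beacon, Heading, IMU, Odometry, WheelEnc}.
Comparing with the claimed set, Odometry is missing.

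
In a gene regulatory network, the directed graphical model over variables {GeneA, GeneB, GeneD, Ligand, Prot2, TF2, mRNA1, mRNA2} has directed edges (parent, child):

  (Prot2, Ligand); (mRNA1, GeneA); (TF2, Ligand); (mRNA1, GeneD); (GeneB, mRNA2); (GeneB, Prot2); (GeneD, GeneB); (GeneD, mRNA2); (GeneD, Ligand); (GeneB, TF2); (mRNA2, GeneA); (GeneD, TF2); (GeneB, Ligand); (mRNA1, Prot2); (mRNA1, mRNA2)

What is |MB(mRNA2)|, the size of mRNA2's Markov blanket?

4

Recall MB(v) = parents ∪ children ∪ spouses, where spouses are the other parents of v's children.
Parents of mRNA2: GeneB, GeneD, mRNA1.
Ch(mRNA2) = {GeneA}.
Co-parents of mRNA2 (other parents of its children):
  GeneA's other parent is mRNA1.
MB(mRNA2) = {GeneA, GeneB, GeneD, mRNA1}, which has 4 nodes.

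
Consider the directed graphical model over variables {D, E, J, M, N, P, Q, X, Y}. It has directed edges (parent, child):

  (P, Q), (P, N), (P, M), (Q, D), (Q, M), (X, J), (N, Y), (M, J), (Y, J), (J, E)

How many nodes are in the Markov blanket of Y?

The Markov blanket of a node is its parents, its children, and the other parents of its children.
Y's parents: N.
Children of Y: J.
Co-parents of Y (other parents of its children):
  J also has parents M, X.
MB(Y) = {J, M, N, X}, which has 4 nodes.

4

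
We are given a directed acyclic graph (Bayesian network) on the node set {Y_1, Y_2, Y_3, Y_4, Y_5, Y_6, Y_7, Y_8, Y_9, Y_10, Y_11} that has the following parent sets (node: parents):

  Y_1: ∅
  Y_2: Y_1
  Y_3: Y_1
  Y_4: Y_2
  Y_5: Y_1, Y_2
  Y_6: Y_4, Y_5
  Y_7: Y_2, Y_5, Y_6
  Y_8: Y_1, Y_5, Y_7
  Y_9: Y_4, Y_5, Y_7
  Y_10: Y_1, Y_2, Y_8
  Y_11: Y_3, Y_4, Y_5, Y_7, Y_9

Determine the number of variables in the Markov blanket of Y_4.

Y_4's parents: Y_2.
Children of Y_4: Y_6, Y_9, Y_11.
Parents of each child, excluding Y_4:
  parents(Y_6) \ {Y_4} = {Y_5}.
  Y_9 also has parents Y_5, Y_7.
  Y_11 also has parents Y_3, Y_5, Y_7, Y_9.
MB(Y_4) = {Y_2, Y_3, Y_5, Y_6, Y_7, Y_9, Y_11}, which has 7 nodes.

7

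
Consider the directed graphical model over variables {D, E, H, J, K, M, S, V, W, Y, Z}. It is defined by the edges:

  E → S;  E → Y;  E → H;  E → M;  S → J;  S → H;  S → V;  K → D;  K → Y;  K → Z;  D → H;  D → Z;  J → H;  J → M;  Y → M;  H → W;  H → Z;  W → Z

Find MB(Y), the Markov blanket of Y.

{E, J, K, M}

Y has parents E, K.
Y's children: M.
For each child, the remaining parents (spouses of Y):
  parents(M) \ {Y} = {E, J}.
So the Markov blanket of Y is {E, J, K, M}.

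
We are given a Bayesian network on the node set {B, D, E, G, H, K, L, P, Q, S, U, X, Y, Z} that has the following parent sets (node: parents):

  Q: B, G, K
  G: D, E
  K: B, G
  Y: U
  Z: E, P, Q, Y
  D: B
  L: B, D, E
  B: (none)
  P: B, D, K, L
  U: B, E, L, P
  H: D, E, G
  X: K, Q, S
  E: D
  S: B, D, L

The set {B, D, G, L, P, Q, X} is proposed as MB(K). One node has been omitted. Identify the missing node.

A node's Markov blanket = Pa ∪ Ch ∪ (parents of Ch other than the node itself).
Children of K: P, Q, X.
Pa(K) = {B, G}.
Co-parents of K (other parents of its children):
  P: B, D, L
  Q: B, G
  X: Q, S
MB(K) = {B, D, G, L, P, Q, S, X}.
Comparing with the claimed set, S is missing.

S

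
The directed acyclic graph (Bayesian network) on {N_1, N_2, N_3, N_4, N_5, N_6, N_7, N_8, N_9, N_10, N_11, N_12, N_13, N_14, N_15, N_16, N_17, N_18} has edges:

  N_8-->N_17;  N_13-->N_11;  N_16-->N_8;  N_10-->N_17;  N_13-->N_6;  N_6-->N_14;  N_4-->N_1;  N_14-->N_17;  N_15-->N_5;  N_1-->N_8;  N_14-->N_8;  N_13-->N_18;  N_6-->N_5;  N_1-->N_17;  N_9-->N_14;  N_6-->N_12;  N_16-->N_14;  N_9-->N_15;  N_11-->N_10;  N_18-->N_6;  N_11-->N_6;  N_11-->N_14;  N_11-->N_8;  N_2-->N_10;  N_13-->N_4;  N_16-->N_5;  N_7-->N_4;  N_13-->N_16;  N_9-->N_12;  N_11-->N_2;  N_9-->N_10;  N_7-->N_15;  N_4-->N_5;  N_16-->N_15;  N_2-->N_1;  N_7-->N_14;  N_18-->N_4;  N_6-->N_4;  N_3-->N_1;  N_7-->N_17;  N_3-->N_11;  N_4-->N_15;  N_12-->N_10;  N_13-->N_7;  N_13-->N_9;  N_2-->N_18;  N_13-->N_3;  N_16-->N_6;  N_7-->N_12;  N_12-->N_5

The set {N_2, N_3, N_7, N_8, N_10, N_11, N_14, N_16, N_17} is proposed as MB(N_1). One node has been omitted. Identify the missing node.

A node's Markov blanket = Pa ∪ Ch ∪ (parents of Ch other than the node itself).
N_1's parents: N_2, N_3, N_4.
Ch(N_1) = {N_8, N_17}.
Parents of each child, excluding N_1:
  N_8: N_11, N_14, N_16
  N_17: N_7, N_8, N_10, N_14
MB(N_1) = {N_2, N_3, N_4, N_7, N_8, N_10, N_11, N_14, N_16, N_17}.
Comparing with the claimed set, N_4 is missing.

N_4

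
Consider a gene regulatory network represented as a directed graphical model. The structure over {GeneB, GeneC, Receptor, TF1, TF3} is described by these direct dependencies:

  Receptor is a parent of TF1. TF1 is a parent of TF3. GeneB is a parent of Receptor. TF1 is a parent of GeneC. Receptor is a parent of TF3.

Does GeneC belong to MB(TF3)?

Recall MB(v) = parents ∪ children ∪ spouses, where spouses are the other parents of v's children.
TF3 has parents Receptor, TF1.
TF3's children: none.
TF3 has no children, so there are no co-parents.
MB(TF3) = {Receptor, TF1}; GeneC is not in this set.

No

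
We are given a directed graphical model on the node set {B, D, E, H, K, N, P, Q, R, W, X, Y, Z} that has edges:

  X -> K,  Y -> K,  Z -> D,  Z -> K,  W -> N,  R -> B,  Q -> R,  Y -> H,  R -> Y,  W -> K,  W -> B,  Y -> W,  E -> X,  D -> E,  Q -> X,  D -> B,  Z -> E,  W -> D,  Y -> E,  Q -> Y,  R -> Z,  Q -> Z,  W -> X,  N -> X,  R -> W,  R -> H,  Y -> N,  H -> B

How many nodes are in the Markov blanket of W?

Parents of W: R, Y.
W's children: B, D, K, N, X.
Parents of each child, excluding W:
  D: Z
  N: Y
  X: E, N, Q
  K: X, Y, Z
  B: D, H, R
MB(W) = {B, D, E, H, K, N, Q, R, X, Y, Z}, which has 11 nodes.

11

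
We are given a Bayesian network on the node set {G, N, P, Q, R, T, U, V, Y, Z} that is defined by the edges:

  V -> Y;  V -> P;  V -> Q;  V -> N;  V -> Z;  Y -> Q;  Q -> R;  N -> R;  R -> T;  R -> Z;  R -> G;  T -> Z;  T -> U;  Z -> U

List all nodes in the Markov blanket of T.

The Markov blanket of a node is its parents, its children, and the other parents of its children.
Pa(T) = {R}.
Ch(T) = {U, Z}.
Co-parents of T (other parents of its children):
  parents(Z) \ {T} = {R, V}.
  U's other parent is Z.
Taking the union gives {R, U, V, Z}.

{R, U, V, Z}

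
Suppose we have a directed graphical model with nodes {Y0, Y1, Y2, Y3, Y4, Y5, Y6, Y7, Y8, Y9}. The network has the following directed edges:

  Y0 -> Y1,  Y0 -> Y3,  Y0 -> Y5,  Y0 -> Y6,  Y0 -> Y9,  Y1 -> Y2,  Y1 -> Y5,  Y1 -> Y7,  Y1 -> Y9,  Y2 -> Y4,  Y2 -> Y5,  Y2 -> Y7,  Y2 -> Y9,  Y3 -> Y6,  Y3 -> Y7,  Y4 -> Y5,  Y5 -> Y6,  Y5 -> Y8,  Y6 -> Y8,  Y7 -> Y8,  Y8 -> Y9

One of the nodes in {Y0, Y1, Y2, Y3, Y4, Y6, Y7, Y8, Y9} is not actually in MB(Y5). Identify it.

Y9

Pa(Y5) = {Y0, Y1, Y2, Y4}.
Y5 has children Y6, Y8.
Parents of each child, excluding Y5:
  Y6: Y0, Y3
  Y8: Y6, Y7
MB(Y5) = {Y0, Y1, Y2, Y3, Y4, Y6, Y7, Y8}.
Y9 is neither a parent, child, nor co-parent of Y5, so it does not belong.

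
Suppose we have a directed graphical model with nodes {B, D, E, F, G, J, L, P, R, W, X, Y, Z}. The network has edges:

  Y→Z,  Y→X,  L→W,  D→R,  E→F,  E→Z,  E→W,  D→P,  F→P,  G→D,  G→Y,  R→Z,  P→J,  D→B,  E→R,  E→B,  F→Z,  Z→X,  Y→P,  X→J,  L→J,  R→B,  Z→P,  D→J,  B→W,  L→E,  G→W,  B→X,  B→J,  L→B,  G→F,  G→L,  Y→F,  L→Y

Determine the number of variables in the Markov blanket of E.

E has parent L.
E has children B, F, R, W, Z.
Co-parents of E (other parents of its children):
  R's other parent is D.
  F's other parents are G, Y.
  parents(Z) \ {E} = {F, R, Y}.
  B also has parents D, L, R.
  parents(W) \ {E} = {B, G, L}.
MB(E) = {B, D, F, G, L, R, W, Y, Z}, which has 9 nodes.

9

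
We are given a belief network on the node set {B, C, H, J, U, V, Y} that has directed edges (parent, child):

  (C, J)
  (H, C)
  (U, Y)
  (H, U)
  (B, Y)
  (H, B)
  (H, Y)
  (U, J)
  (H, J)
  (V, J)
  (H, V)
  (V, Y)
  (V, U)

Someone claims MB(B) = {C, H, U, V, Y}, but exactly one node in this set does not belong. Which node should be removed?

Pa(B) = {H}.
Children of B: Y.
Co-parents of B (other parents of its children):
  parents(Y) \ {B} = {H, U, V}.
MB(B) = {H, U, V, Y}.
C is neither a parent, child, nor co-parent of B, so it does not belong.

C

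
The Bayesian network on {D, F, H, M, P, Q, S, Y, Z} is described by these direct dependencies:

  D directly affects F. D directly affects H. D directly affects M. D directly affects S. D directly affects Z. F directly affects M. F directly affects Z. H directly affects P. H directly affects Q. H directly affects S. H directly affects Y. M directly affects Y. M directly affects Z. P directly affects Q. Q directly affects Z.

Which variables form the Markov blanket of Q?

{D, F, H, M, P, Z}

The Markov blanket of a node is its parents, its children, and the other parents of its children.
Children of Q: Z.
Pa(Q) = {H, P}.
Parents of each child, excluding Q:
  Z's other parents are D, F, M.
MB(Q) = {D, F, H, M, P, Z}.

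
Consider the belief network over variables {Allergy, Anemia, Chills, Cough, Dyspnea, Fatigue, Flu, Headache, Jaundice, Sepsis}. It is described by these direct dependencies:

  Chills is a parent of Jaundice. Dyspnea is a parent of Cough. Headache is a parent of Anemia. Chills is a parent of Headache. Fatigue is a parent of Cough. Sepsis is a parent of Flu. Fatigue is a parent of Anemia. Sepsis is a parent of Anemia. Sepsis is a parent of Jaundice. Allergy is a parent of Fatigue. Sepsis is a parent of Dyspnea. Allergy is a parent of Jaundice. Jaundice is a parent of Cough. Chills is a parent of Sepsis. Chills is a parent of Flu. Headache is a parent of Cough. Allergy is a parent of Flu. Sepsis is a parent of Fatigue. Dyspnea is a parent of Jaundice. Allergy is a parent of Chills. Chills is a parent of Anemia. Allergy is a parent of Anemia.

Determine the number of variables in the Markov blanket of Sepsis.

Recall MB(v) = parents ∪ children ∪ spouses, where spouses are the other parents of v's children.
Sepsis has parent Chills.
Sepsis's children: Anemia, Dyspnea, Fatigue, Flu, Jaundice.
Co-parents of Sepsis (other parents of its children):
  Fatigue's other parent is Allergy.
  Flu also has parents Allergy, Chills.
  Dyspnea has no other parent.
  parents(Jaundice) \ {Sepsis} = {Allergy, Chills, Dyspnea}.
  parents(Anemia) \ {Sepsis} = {Allergy, Chills, Fatigue, Headache}.
MB(Sepsis) = {Allergy, Anemia, Chills, Dyspnea, Fatigue, Flu, Headache, Jaundice}, which has 8 nodes.

8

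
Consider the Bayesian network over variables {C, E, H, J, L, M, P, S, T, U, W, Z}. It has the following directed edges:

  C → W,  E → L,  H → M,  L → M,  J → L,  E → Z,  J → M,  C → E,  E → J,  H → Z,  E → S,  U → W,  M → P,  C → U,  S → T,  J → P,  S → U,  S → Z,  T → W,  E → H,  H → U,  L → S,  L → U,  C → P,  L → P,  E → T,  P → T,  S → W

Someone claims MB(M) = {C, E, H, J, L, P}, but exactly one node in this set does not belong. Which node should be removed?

By definition, MB(M) is built from M's parents, M's children, and the co-parents of M.
Ch(M) = {P}.
Parents of M: H, J, L.
Co-parents of M (other parents of its children):
  P: C, J, L
MB(M) = {C, H, J, L, P}.
E is neither a parent, child, nor co-parent of M, so it does not belong.

E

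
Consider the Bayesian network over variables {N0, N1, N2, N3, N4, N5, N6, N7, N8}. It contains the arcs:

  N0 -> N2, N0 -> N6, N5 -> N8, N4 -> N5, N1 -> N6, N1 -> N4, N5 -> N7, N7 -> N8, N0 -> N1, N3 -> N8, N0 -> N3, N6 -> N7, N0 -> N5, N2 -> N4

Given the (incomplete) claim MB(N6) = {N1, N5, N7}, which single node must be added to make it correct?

N0

Pa(N6) = {N0, N1}.
Ch(N6) = {N7}.
Parents of each child, excluding N6:
  N7 also has parent N5.
MB(N6) = {N0, N1, N5, N7}.
Comparing with the claimed set, N0 is missing.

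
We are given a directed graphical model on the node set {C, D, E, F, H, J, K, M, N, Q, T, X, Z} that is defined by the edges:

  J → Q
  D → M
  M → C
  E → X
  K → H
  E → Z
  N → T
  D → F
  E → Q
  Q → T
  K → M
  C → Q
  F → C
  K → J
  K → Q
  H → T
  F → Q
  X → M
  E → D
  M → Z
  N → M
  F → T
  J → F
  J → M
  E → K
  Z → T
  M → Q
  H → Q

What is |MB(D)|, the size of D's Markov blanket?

By definition, MB(D) is built from D's parents, D's children, and the co-parents of D.
D's children: F, M.
D's parents: E.
Co-parents of D (other parents of its children):
  parents(F) \ {D} = {J}.
  M's other parents are J, K, N, X.
MB(D) = {E, F, J, K, M, N, X}, which has 7 nodes.

7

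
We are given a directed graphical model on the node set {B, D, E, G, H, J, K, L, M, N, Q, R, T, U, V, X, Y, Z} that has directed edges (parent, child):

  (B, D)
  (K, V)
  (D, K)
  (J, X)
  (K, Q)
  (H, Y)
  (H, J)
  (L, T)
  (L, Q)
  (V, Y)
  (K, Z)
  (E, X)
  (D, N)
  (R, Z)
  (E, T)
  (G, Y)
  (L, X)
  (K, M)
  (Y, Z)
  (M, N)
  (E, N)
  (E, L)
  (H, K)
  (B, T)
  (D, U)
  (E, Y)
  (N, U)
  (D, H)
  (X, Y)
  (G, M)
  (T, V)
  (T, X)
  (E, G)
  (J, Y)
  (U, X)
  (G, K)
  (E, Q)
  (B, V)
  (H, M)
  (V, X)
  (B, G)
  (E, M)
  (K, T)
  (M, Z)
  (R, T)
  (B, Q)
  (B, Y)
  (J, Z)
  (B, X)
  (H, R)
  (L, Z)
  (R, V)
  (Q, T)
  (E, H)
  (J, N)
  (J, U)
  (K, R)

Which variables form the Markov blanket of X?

{B, E, G, H, J, L, T, U, V, Y}

By definition, MB(X) is built from X's parents, X's children, and the co-parents of X.
X's children: Y.
Parents of X: B, E, J, L, T, U, V.
Parents of each child, excluding X:
  Y: B, E, G, H, J, V
Union: {B, E, J, L, T, U, V} ∪ {Y} ∪ {B, E, G, H, J, V} = {B, E, G, H, J, L, T, U, V, Y}.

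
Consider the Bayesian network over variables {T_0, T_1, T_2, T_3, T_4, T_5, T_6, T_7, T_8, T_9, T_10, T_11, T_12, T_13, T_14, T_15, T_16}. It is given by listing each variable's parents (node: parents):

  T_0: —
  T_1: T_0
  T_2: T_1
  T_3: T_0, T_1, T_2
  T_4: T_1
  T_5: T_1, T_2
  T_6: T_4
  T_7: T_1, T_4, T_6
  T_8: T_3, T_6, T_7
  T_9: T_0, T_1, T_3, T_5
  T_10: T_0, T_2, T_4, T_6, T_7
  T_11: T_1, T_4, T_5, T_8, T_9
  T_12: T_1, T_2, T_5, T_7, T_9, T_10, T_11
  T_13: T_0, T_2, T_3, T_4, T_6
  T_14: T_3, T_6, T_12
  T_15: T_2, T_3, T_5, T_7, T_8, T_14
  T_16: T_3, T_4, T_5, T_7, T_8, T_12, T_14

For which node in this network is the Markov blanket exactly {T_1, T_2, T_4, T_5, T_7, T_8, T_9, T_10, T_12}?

The target node must have every member of {T_1, T_2, T_4, T_5, T_7, T_8, T_9, T_10, T_12} as a parent, child, or co-parent, and no others.
Parents of T_11: T_1, T_4, T_5, T_8, T_9; children: T_12; co-parents: T_1, T_2, T_5, T_7, T_9, T_10.
These exactly cover the given set, so the node is T_11.

T_11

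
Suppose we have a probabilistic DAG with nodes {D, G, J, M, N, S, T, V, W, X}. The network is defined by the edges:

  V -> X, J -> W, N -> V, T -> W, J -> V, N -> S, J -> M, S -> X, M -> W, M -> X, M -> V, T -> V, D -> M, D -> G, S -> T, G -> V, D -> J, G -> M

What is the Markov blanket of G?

{D, J, M, N, T, V}

By definition, MB(G) is built from G's parents, G's children, and the co-parents of G.
G has parent D.
G's children: M, V.
Other parents of G's children:
  M: D, J
  V: J, M, N, T
Union: {D} ∪ {M, V} ∪ {D, J, M, N, T} = {D, J, M, N, T, V}.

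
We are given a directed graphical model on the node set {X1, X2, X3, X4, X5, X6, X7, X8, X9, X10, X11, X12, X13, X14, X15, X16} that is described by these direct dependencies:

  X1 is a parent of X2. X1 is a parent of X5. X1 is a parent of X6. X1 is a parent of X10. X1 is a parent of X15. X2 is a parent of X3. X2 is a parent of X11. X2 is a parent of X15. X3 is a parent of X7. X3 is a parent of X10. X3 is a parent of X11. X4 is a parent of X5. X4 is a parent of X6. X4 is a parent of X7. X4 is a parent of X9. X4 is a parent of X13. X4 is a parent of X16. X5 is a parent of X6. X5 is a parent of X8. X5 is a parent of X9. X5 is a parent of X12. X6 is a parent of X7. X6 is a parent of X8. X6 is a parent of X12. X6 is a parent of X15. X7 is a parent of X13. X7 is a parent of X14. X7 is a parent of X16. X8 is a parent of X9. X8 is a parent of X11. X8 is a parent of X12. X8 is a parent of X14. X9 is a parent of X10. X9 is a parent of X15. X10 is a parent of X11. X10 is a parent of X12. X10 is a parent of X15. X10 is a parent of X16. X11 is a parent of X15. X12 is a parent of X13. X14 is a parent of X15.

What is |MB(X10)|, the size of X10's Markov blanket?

14

Recall MB(v) = parents ∪ children ∪ spouses, where spouses are the other parents of v's children.
X10 has parents X1, X3, X9.
Children of X10: X11, X12, X15, X16.
Parents of each child, excluding X10:
  X11's other parents are X2, X3, X8.
  X12 also has parents X5, X6, X8.
  parents(X15) \ {X10} = {X1, X2, X6, X9, X11, X14}.
  parents(X16) \ {X10} = {X4, X7}.
MB(X10) = {X1, X2, X3, X4, X5, X6, X7, X8, X9, X11, X12, X14, X15, X16}, which has 14 nodes.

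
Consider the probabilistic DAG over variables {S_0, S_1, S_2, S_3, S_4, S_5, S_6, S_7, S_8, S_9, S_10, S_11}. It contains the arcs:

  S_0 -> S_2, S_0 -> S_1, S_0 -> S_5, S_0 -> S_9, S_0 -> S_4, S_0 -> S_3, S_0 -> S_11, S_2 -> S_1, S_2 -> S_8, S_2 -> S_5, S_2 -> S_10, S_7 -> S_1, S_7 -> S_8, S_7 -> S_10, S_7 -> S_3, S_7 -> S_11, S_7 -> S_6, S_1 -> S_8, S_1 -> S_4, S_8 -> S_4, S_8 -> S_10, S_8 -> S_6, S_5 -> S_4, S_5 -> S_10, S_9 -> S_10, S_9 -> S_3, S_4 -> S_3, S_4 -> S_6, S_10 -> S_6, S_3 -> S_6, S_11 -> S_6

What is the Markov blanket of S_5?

S_5 has parents S_0, S_2.
S_5's children: S_4, S_10.
Parents of each child, excluding S_5:
  S_4 also has parents S_0, S_1, S_8.
  S_10 also has parents S_2, S_7, S_8, S_9.
Union: {S_0, S_2} ∪ {S_4, S_10} ∪ {S_0, S_1, S_2, S_7, S_8, S_9} = {S_0, S_1, S_2, S_4, S_7, S_8, S_9, S_10}.

{S_0, S_1, S_2, S_4, S_7, S_8, S_9, S_10}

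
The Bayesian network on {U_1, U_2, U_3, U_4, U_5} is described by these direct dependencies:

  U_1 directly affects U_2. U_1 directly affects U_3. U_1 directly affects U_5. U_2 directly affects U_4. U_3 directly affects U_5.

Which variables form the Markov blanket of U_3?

U_3 has child U_5.
Pa(U_3) = {U_1}.
For each child, the remaining parents (spouses of U_3):
  U_5's other parent is U_1.
Taking the union gives {U_1, U_5}.

{U_1, U_5}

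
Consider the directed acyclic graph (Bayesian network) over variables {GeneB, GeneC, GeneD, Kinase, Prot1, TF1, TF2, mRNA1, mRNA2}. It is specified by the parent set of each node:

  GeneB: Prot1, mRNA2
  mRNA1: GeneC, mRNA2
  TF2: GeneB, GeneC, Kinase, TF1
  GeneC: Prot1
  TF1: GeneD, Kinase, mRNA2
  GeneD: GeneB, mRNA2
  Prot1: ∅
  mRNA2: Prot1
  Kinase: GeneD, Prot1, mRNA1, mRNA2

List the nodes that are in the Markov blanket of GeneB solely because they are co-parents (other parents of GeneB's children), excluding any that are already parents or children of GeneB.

{GeneC, Kinase, TF1}

Children of GeneB: GeneD, TF2.
  GeneD also has parent mRNA2.
  TF2 also has parents GeneC, Kinase, TF1.
Excluding nodes already adjacent to GeneB (GeneD, Prot1, TF2, mRNA2), the co-parent-only contribution is {GeneC, Kinase, TF1}.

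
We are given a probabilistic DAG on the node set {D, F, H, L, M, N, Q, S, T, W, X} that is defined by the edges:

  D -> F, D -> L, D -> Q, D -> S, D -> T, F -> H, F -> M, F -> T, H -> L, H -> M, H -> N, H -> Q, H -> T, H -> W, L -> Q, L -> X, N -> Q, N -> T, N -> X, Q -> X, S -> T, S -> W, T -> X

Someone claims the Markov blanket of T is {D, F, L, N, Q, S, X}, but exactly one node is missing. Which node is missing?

H

T's children: X.
Parents of T: D, F, H, N, S.
Other parents of T's children:
  parents(X) \ {T} = {L, N, Q}.
MB(T) = {D, F, H, L, N, Q, S, X}.
Comparing with the claimed set, H is missing.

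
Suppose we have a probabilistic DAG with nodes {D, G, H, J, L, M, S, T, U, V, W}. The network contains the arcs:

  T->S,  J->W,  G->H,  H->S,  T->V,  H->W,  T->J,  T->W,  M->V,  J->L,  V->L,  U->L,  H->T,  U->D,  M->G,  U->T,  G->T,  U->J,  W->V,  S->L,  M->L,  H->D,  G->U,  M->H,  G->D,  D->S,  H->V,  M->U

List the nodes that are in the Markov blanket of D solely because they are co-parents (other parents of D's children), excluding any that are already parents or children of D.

Children of D: S.
  S: H, T
Excluding nodes already adjacent to D (G, H, S, U), the co-parent-only contribution is {T}.

{T}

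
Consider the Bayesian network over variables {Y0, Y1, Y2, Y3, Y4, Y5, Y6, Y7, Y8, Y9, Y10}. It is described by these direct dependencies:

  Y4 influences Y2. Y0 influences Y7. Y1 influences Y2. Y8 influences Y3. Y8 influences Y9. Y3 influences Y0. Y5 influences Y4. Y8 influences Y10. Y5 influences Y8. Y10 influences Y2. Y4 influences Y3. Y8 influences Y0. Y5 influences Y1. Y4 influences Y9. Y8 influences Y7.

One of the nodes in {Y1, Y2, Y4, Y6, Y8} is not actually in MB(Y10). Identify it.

Y6

By definition, MB(Y10) is built from Y10's parents, Y10's children, and the co-parents of Y10.
Y10 has parent Y8.
Y10 has child Y2.
Parents of each child, excluding Y10:
  Y2: Y1, Y4
MB(Y10) = {Y1, Y2, Y4, Y8}.
Y6 is neither a parent, child, nor co-parent of Y10, so it does not belong.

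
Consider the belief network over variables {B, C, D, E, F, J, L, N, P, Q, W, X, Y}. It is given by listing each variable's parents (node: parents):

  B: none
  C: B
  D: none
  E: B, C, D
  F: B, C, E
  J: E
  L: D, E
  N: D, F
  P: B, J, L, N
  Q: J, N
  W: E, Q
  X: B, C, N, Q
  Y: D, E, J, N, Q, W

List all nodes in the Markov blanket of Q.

The Markov blanket of a node is its parents, its children, and the other parents of its children.
Q's children: W, X, Y.
Parents of Q: J, N.
Other parents of Q's children:
  W: E
  X: B, C, N
  Y: D, E, J, N, W
Union: {J, N} ∪ {W, X, Y} ∪ {B, C, D, E, J, N, W} = {B, C, D, E, J, N, W, X, Y}.

{B, C, D, E, J, N, W, X, Y}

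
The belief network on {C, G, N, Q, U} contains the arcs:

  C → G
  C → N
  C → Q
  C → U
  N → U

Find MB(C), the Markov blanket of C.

Pa(C) = {}.
Children of C: G, N, Q, U.
Co-parents of C (other parents of its children):
  G has no other parent.
  N has no other parent.
  Q: no additional parents.
  U also has parent N.
MB(C) = {G, N, Q, U}.

{G, N, Q, U}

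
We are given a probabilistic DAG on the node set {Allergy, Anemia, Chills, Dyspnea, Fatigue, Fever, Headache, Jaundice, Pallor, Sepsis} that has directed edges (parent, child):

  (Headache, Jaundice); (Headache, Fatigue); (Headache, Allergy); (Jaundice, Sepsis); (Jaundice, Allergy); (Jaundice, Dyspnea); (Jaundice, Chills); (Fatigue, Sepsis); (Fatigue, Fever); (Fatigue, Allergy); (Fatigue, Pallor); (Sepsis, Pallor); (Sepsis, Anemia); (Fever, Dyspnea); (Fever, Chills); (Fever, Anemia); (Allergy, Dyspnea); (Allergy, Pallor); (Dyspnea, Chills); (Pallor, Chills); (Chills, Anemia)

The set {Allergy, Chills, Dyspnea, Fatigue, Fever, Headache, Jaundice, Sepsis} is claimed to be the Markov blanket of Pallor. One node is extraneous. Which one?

Headache

Recall MB(v) = parents ∪ children ∪ spouses, where spouses are the other parents of v's children.
Pallor has parents Allergy, Fatigue, Sepsis.
Pallor's children: Chills.
Co-parents of Pallor (other parents of its children):
  parents(Chills) \ {Pallor} = {Dyspnea, Fever, Jaundice}.
MB(Pallor) = {Allergy, Chills, Dyspnea, Fatigue, Fever, Jaundice, Sepsis}.
Headache is neither a parent, child, nor co-parent of Pallor, so it does not belong.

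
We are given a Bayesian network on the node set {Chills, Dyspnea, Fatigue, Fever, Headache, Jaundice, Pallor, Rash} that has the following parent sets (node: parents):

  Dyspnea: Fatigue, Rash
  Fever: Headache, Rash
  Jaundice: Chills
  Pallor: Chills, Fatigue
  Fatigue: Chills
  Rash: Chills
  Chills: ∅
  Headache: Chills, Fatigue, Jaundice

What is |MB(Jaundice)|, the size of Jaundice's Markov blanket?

3

A node's Markov blanket = Pa ∪ Ch ∪ (parents of Ch other than the node itself).
Jaundice has parent Chills.
Jaundice has child Headache.
For each child, the remaining parents (spouses of Jaundice):
  Headache: Chills, Fatigue
MB(Jaundice) = {Chills, Fatigue, Headache}, which has 3 nodes.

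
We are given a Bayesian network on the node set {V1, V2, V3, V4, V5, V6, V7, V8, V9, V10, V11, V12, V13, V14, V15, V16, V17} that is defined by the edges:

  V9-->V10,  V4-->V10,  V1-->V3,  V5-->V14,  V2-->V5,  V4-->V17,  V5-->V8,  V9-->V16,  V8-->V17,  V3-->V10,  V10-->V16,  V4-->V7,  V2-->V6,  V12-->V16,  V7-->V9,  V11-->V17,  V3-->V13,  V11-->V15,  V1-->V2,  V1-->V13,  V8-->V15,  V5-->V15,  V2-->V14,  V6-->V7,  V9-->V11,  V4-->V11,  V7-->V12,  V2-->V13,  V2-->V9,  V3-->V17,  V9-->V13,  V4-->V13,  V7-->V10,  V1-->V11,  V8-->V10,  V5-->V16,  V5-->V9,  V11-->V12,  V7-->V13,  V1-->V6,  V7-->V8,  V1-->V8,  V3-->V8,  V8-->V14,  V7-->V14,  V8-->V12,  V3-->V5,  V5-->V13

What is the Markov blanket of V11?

Children of V11: V12, V15, V17.
V11 has parents V1, V4, V9.
For each child, the remaining parents (spouses of V11):
  V12 also has parents V7, V8.
  V15's other parents are V5, V8.
  V17's other parents are V3, V4, V8.
So the Markov blanket of V11 is {V1, V3, V4, V5, V7, V8, V9, V12, V15, V17}.

{V1, V3, V4, V5, V7, V8, V9, V12, V15, V17}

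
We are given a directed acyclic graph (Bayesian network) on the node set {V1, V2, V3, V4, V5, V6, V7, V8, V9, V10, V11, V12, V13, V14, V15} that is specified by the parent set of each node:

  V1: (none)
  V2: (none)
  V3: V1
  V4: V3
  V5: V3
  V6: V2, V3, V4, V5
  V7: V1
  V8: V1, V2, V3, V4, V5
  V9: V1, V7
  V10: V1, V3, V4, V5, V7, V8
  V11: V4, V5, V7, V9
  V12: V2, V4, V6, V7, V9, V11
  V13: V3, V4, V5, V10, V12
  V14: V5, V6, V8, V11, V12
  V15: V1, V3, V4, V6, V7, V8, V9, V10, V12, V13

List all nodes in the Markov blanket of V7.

{V1, V2, V3, V4, V5, V6, V8, V9, V10, V11, V12, V13, V15}

By definition, MB(V7) is built from V7's parents, V7's children, and the co-parents of V7.
Children of V7: V9, V10, V11, V12, V15.
V7 has parent V1.
For each child, the remaining parents (spouses of V7):
  V9 also has parent V1.
  V10 also has parents V1, V3, V4, V5, V8.
  parents(V11) \ {V7} = {V4, V5, V9}.
  parents(V12) \ {V7} = {V2, V4, V6, V9, V11}.
  V15's other parents are V1, V3, V4, V6, V8, V9, V10, V12, V13.
MB(V7) = {V1, V2, V3, V4, V5, V6, V8, V9, V10, V11, V12, V13, V15}.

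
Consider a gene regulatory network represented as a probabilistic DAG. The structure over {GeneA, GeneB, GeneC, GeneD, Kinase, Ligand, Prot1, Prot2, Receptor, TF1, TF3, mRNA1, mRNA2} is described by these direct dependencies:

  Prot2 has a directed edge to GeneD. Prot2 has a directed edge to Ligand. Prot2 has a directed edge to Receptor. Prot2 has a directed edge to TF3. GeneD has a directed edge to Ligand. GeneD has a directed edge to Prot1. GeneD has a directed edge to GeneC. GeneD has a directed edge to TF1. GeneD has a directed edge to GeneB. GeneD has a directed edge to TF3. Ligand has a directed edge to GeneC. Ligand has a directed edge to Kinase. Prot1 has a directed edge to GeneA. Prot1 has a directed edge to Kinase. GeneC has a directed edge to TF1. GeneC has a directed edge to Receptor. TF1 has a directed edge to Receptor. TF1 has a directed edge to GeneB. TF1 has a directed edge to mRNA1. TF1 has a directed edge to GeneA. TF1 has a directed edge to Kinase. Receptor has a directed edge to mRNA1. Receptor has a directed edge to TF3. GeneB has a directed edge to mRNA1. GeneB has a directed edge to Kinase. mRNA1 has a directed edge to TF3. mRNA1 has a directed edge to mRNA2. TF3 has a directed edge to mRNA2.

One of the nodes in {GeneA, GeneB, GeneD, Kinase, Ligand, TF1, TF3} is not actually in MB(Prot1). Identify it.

TF3

The Markov blanket of a node is its parents, its children, and the other parents of its children.
Pa(Prot1) = {GeneD}.
Prot1 has children GeneA, Kinase.
For each child, the remaining parents (spouses of Prot1):
  GeneA's other parent is TF1.
  Kinase also has parents GeneB, Ligand, TF1.
MB(Prot1) = {GeneA, GeneB, GeneD, Kinase, Ligand, TF1}.
TF3 is neither a parent, child, nor co-parent of Prot1, so it does not belong.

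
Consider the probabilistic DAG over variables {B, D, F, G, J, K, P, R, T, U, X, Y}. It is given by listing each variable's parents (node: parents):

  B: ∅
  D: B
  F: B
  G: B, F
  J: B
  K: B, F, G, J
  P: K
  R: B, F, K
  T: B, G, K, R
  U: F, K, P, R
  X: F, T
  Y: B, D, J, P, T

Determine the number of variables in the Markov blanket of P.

9

By definition, MB(P) is built from P's parents, P's children, and the co-parents of P.
Children of P: U, Y.
Pa(P) = {K}.
Co-parents of P (other parents of its children):
  U: F, K, R
  Y: B, D, J, T
MB(P) = {B, D, F, J, K, R, T, U, Y}, which has 9 nodes.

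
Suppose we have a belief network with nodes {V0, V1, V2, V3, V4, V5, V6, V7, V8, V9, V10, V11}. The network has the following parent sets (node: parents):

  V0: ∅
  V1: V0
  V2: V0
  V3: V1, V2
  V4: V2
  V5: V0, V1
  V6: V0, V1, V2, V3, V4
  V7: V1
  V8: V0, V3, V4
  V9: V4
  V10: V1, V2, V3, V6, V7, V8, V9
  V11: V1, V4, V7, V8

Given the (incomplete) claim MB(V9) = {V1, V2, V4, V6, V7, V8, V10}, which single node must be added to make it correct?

V3

By definition, MB(V9) is built from V9's parents, V9's children, and the co-parents of V9.
Pa(V9) = {V4}.
Ch(V9) = {V10}.
Co-parents of V9 (other parents of its children):
  parents(V10) \ {V9} = {V1, V2, V3, V6, V7, V8}.
MB(V9) = {V1, V2, V3, V4, V6, V7, V8, V10}.
Comparing with the claimed set, V3 is missing.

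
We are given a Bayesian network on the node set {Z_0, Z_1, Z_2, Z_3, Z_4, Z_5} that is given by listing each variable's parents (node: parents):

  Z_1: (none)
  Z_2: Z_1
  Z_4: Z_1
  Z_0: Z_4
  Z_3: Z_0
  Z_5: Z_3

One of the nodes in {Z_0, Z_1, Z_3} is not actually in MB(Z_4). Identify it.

Z_3

Children of Z_4: Z_0.
Z_4 has parent Z_1.
Other parents of Z_4's children:
  Z_0: no additional parents.
MB(Z_4) = {Z_0, Z_1}.
Z_3 is neither a parent, child, nor co-parent of Z_4, so it does not belong.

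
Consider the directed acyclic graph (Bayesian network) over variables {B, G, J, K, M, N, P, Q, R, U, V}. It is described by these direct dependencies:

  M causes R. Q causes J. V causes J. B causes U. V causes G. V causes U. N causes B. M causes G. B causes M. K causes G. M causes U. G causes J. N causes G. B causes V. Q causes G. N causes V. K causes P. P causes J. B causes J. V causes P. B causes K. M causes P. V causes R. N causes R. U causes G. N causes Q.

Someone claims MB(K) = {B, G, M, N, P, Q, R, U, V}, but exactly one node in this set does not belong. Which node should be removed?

R

Recall MB(v) = parents ∪ children ∪ spouses, where spouses are the other parents of v's children.
Ch(K) = {G, P}.
Parents of K: B.
Co-parents of K (other parents of its children):
  P also has parents M, V.
  G's other parents are M, N, Q, U, V.
MB(K) = {B, G, M, N, P, Q, U, V}.
R is neither a parent, child, nor co-parent of K, so it does not belong.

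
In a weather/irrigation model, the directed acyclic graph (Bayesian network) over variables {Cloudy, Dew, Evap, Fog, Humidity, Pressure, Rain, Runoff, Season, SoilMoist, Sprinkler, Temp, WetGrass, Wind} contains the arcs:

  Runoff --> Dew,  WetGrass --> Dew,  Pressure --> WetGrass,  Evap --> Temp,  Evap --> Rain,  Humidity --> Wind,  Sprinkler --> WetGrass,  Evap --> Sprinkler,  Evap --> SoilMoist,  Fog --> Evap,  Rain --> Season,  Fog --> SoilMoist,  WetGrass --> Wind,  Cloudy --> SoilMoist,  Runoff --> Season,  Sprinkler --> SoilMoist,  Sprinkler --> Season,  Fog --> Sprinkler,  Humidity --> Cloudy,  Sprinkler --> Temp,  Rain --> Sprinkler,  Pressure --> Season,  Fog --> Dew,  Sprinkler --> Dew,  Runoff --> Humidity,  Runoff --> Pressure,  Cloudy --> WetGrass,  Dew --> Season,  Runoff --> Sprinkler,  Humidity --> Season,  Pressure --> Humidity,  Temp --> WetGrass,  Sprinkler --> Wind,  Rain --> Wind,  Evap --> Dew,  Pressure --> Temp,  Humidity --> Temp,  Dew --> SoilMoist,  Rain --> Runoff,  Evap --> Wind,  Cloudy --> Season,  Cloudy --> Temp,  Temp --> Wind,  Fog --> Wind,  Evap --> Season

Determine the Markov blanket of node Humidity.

A node's Markov blanket = Pa ∪ Ch ∪ (parents of Ch other than the node itself).
Humidity has children Cloudy, Season, Temp, Wind.
Humidity has parents Pressure, Runoff.
Co-parents of Humidity (other parents of its children):
  Cloudy: —
  Temp: Cloudy, Evap, Pressure, Sprinkler
  Season: Cloudy, Dew, Evap, Pressure, Rain, Runoff, Sprinkler
  Wind: Evap, Fog, Rain, Sprinkler, Temp, WetGrass
Union: {Pressure, Runoff} ∪ {Cloudy, Season, Temp, Wind} ∪ {Cloudy, Dew, Evap, Fog, Pressure, Rain, Runoff, Sprinkler, Temp, WetGrass} = {Cloudy, Dew, Evap, Fog, Pressure, Rain, Runoff, Season, Sprinkler, Temp, WetGrass, Wind}.

{Cloudy, Dew, Evap, Fog, Pressure, Rain, Runoff, Season, Sprinkler, Temp, WetGrass, Wind}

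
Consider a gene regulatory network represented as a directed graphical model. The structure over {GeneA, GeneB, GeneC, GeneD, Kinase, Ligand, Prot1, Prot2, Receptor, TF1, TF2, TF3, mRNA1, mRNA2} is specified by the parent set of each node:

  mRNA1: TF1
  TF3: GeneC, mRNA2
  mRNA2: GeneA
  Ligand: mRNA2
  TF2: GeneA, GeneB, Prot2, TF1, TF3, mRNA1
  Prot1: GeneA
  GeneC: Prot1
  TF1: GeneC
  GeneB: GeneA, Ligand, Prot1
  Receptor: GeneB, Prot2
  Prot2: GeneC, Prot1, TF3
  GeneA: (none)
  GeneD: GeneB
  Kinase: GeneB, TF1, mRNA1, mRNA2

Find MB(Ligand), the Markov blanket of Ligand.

{GeneA, GeneB, Prot1, mRNA2}

Ch(Ligand) = {GeneB}.
Pa(Ligand) = {mRNA2}.
Co-parents of Ligand (other parents of its children):
  GeneB: GeneA, Prot1
MB(Ligand) = {GeneA, GeneB, Prot1, mRNA2}.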